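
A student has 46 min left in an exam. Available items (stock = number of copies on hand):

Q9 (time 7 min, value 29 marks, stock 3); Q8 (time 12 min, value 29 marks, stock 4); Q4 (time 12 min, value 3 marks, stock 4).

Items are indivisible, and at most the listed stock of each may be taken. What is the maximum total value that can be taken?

Best selections within time 46 and stock limits:
- 3×Q9 + 2×Q8: time 45, value 145
- 3×Q9 + 1×Q8 + 1×Q4: time 45, value 119
- 3×Q9 + 1×Q8: time 33, value 116
Best: 145 marks.

145 marks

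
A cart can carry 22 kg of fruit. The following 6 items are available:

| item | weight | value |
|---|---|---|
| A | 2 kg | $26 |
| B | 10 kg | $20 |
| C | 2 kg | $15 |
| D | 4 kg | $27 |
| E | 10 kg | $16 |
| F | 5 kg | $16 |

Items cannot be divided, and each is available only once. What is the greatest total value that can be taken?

Check high-value combinations within 22 kg:
- A+B+D+F: weight 2+10+4+5=21, value 26+20+27+16=89
- A+B+C+D: weight 2+10+2+4=18, value 26+20+15+27=88
- A+D+E+F: weight 2+4+10+5=21, value 26+27+16+16=85
- A+C+D+F: weight 2+2+4+5=13, value 26+15+27+16=84
- A+C+D+E: weight 2+2+4+10=18, value 26+15+27+16=84
Best: $89.

$89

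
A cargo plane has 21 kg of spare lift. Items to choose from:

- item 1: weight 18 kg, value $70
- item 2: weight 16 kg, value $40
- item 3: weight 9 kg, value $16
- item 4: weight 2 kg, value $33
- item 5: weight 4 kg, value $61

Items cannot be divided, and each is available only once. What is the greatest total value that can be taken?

$110

This is a 0/1 knapsack; check combinations near the capacity.
- item 3+item 4+item 5: weight 9+2+4=15, value 16+33+61=110
- item 1+item 4: weight 18+2=20, value 70+33=103
- item 2+item 5: weight 16+4=20, value 40+61=101
- item 4+item 5: weight 2+4=6, value 33+61=94
- item 3+item 5: weight 9+4=13, value 16+61=77
Best: $110.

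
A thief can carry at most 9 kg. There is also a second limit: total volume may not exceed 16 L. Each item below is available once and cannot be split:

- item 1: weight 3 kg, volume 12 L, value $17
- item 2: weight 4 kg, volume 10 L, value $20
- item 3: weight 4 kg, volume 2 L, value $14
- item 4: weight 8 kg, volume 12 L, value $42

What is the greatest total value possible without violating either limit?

Feasible sets respecting both limits:
- item 4: weight 8, volume 12, value 42
- item 2+item 3: weight 8, volume 12, value 34
- item 1+item 3: weight 7, volume 14, value 31
Best: $42.

$42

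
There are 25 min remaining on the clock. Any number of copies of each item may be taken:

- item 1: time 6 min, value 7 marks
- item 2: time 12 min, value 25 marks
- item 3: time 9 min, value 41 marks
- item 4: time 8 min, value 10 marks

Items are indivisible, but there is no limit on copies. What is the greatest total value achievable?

Best value-per-unit is item 3 at 41/9; filling with it alone gives 2×41 = 82.
Optimal mix: 1×item 1 + 2×item 3 → time 24, value 89.

89 marks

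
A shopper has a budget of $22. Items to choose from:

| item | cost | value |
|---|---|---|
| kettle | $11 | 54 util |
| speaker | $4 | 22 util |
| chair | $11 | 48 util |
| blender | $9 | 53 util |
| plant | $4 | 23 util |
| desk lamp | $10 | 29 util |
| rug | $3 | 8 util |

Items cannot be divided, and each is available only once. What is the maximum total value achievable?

107 util

Check high-value combinations within $22:
- kettle+blender: cost 11+9=20, value 54+53=107
- kettle+speaker+plant+rug: cost 11+4+4+3=22, value 54+22+23+8=107
- speaker+blender+plant+rug: cost 4+9+4+3=20, value 22+53+23+8=106
- kettle+chair: cost 11+11=22, value 54+48=102
Best: 107 util.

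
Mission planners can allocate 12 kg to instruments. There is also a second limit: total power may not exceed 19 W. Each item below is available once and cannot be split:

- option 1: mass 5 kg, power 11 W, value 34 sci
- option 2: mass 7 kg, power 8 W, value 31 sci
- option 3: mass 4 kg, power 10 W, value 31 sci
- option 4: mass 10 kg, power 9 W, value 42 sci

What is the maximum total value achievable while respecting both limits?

Feasible sets respecting both limits:
- option 1+option 2: mass 12, power 19, value 65
- option 2+option 3: mass 11, power 18, value 62
- option 4: mass 10, power 9, value 42
- option 1: mass 5, power 11, value 34
Best: 65 sci.

65 sci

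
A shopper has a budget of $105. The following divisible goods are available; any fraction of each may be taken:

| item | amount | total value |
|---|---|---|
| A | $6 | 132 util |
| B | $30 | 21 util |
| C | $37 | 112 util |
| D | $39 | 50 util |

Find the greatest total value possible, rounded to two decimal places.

Take in order of value per unit:
- A (132/6 per unit): all 6 → value 132, running total 132.00
- C (112/37 per unit): all 37 → value 112, running total 244.00
- D (50/39 per unit): all 39 → value 50, running total 294.00
- B (21/30 per unit): 23 of 30 → value 23×21/30 = 16.1000, running total 310.10
Total 310.10.

310.10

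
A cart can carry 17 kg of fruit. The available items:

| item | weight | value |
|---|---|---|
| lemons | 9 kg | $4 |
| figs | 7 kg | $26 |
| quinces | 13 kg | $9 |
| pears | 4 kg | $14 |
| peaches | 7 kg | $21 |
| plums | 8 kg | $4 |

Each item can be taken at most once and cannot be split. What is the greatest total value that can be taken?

$47

Check high-value combinations within 17 kg:
- figs+peaches: weight 7+7=14, value 26+21=47
- figs+pears: weight 7+4=11, value 26+14=40
- pears+peaches: weight 4+7=11, value 14+21=35
- figs+plums: weight 7+8=15, value 26+4=30
Best: $47.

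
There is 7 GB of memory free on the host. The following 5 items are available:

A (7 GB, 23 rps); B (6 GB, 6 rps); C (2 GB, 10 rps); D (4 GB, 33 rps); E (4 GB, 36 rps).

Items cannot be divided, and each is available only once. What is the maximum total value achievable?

Check high-value combinations within 7 GB:
- C+E: memory 2+4=6, value 10+36=46
- C+D: memory 2+4=6, value 10+33=43
- E: memory 4, value 36
Best: 46 rps.

46 rps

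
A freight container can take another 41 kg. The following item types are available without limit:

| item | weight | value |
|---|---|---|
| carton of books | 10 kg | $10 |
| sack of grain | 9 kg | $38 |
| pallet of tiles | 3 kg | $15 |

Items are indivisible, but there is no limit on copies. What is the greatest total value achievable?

$195

Best value-per-unit is pallet of tiles at 15/3, and filling with it alone uses weight 13×3=39. No mix of the others beats 13×15 = 195.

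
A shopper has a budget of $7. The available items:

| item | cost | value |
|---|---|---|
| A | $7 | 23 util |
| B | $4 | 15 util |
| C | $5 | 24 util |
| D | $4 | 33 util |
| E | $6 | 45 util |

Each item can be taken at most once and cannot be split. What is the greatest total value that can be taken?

45 util

Check high-value combinations within $7:
- E: cost 6, value 45
- D: cost 4, value 33
- C: cost 5, value 24
- A: cost 7, value 23
- B: cost 4, value 15
Best: 45 util.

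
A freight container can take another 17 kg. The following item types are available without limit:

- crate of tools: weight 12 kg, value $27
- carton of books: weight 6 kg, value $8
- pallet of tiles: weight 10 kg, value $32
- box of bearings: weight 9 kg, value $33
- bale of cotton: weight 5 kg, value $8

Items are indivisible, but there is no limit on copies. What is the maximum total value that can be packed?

Best value-per-unit is box of bearings at 33/9; filling with it alone gives 1×33 = 33.
Optimal mix: 1×carton of books + 1×box of bearings → weight 15, value 41.

$41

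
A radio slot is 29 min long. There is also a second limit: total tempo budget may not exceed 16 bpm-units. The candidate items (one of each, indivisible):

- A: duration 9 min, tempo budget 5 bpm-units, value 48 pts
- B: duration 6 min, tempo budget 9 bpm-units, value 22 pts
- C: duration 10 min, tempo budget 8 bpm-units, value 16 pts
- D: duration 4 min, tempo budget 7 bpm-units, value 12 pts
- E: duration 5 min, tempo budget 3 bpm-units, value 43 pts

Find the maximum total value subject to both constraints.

Feasible sets respecting both limits:
- A+C+E: duration 24, tempo budget 16, value 107
- A+D+E: duration 18, tempo budget 15, value 103
- A+E: duration 14, tempo budget 8, value 91
- A+B: duration 15, tempo budget 14, value 70
Best: 107 pts.

107 pts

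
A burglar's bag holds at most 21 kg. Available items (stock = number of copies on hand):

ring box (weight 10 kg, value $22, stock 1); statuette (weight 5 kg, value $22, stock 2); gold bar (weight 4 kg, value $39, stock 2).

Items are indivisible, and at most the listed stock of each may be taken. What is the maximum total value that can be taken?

$122

Top feasible selections:
- 2×statuette + 2×gold bar: weight 18, value 122
- 1×statuette + 2×gold bar: weight 13, value 100
- 1×ring box + 2×gold bar: weight 18, value 100
Best: $122.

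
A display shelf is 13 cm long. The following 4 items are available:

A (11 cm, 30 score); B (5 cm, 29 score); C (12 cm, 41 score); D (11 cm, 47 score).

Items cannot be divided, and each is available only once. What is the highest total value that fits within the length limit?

47 score

Check high-value combinations within 13 cm:
- D: length 11, value 47
- C: length 12, value 41
- A: length 11, value 30
- B: length 5, value 29
Best: 47 score.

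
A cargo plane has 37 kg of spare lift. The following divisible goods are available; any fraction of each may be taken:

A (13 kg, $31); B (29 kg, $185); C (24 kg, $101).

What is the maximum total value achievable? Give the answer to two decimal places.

Take in order of value per unit:
- B (185/29 per unit): all 29 → value 185, running total 185.00
- C (101/24 per unit): 8 of 24 → value 8×101/24 = 33.6667, running total 218.67
Total 218.67.

218.67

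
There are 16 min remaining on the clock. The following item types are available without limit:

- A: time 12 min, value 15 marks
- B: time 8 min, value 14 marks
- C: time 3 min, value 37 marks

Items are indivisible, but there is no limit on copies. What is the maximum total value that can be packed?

Best value-per-unit is C at 37/3, and filling with it alone uses time 5×3=15. No mix of the others beats 5×37 = 185.

185 marks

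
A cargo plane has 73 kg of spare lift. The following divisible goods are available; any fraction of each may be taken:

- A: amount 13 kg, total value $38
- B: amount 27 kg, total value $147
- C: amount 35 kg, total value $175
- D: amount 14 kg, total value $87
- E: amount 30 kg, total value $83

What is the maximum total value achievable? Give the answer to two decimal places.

394.00

Take in order of value per unit:
- D (87/14 per unit): all 14 → value 87, running total 87.00
- B (147/27 per unit): all 27 → value 147, running total 234.00
- C (175/35 per unit): 32 of 35 → value 32×175/35 = 160.0000, running total 394.00
Total 394.00.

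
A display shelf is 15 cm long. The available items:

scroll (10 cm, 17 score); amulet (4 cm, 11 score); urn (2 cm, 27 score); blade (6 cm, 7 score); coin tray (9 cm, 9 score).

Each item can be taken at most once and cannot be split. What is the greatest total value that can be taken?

This is a 0/1 knapsack; check combinations near the capacity.
- amulet+urn+coin tray: length 4+2+9=15, value 11+27+9=47
- amulet+urn+blade: length 4+2+6=12, value 11+27+7=45
- scroll+urn: length 10+2=12, value 17+27=44
Best: 47 score.

47 score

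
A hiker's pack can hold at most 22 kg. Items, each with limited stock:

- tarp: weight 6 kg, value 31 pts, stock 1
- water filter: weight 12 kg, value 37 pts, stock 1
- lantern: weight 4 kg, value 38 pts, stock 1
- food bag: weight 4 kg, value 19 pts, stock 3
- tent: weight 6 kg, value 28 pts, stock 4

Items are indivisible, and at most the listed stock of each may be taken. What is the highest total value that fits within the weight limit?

126 pts

Top feasible selections:
- 1×tarp + 1×lantern + 3×food bag: weight 22, value 126
- 1×tarp + 1×lantern + 2×tent: weight 22, value 125
Best: 126 pts.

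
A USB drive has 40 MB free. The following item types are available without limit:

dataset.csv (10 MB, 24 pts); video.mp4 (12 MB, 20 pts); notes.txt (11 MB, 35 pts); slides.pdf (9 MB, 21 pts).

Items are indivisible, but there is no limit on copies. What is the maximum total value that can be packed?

Best value-per-unit is notes.txt at 35/11; filling with it alone gives 3×35 = 105.
Optimal mix: 2×notes.txt + 2×slides.pdf → size 40, value 112.

112 pts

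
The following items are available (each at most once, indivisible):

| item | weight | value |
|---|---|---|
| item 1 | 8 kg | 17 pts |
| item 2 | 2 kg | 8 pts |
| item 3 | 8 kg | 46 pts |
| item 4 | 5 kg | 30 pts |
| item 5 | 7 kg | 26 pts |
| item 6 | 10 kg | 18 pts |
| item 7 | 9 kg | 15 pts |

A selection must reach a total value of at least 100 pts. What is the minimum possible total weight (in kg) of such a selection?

Subsets with value ≥ 100, sorted by total weight:
- item 3+item 4+item 5: weight 20, value 102
- item 2+item 3+item 4+item 5: weight 22, value 110
- item 1+item 2+item 3+item 4: weight 23, value 101
- item 2+item 3+item 4+item 6: weight 25, value 102
Minimum weight: 20 kg.

20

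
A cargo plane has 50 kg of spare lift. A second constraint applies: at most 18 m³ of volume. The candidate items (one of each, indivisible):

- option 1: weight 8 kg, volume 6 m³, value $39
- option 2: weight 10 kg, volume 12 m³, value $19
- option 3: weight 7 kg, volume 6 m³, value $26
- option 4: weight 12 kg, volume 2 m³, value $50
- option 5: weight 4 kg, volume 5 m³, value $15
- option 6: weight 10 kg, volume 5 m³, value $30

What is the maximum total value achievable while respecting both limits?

$134

Feasible sets respecting both limits:
- option 1+option 4+option 5+option 6: weight 34, volume 18, value 134
- option 3+option 4+option 5+option 6: weight 33, volume 18, value 121
- option 1+option 4+option 6: weight 30, volume 13, value 119
Best: $134.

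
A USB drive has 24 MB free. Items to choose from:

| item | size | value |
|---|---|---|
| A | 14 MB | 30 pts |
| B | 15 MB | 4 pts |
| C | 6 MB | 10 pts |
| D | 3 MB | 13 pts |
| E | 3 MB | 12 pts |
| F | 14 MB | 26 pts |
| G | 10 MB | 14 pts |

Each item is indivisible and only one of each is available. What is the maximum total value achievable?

Check high-value combinations within 24 MB:
- A+D+E: size 14+3+3=20, value 30+13+12=55
- A+C+D: size 14+6+3=23, value 30+10+13=53
- A+C+E: size 14+6+3=23, value 30+10+12=52
Best: 55 pts.

55 pts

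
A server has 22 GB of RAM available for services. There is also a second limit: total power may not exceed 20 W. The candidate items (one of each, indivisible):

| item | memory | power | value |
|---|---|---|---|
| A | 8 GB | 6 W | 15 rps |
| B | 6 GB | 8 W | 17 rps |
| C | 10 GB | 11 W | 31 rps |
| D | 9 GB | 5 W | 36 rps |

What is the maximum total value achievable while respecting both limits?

Feasible sets respecting both limits:
- C+D: memory 19, power 16, value 67
- B+D: memory 15, power 13, value 53
- A+D: memory 17, power 11, value 51
- B+C: memory 16, power 19, value 48
Best: 67 rps.

67 rps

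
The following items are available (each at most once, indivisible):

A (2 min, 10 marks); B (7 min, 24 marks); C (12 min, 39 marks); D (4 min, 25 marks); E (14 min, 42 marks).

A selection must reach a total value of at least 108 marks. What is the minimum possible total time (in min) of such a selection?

Subsets with value ≥ 108, sorted by total time:
- A+C+D+E: time 32, value 116
- A+B+C+E: time 35, value 115
Minimum time: 32 min.

32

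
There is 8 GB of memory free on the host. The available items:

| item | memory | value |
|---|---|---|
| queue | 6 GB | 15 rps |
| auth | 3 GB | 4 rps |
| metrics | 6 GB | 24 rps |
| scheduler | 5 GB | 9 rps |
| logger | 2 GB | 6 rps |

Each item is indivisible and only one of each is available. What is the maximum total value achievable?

Check high-value combinations within 8 GB:
- metrics+logger: memory 6+2=8, value 24+6=30
- metrics: memory 6, value 24
- queue+logger: memory 6+2=8, value 15+6=21
- queue: memory 6, value 15
Best: 30 rps.

30 rps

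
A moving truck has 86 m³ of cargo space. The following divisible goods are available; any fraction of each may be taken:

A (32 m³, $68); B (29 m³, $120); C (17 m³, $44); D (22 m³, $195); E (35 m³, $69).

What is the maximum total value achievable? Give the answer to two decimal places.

Take in order of value per unit:
- D (195/22 per unit): all 22 → value 195, running total 195.00
- B (120/29 per unit): all 29 → value 120, running total 315.00
- C (44/17 per unit): all 17 → value 44, running total 359.00
- A (68/32 per unit): 18 of 32 → value 18×68/32 = 38.2500, running total 397.25
Total 397.25.

397.25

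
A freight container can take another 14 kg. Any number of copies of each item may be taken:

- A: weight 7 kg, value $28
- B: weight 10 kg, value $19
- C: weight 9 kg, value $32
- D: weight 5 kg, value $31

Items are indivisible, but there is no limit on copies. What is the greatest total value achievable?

$63

Best value-per-unit is D at 31/5; filling with it alone gives 2×31 = 62.
Optimal mix: 1×C + 1×D → weight 14, value 63.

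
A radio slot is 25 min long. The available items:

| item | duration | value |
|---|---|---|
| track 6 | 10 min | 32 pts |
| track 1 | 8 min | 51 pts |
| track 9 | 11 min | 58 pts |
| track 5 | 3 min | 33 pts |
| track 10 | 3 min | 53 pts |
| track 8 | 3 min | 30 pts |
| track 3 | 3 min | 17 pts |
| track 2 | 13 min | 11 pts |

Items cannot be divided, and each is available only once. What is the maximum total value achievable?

This is a 0/1 knapsack; check combinations near the capacity.
- track 1+track 9+track 5+track 10: duration 8+11+3+3=25, value 51+58+33+53=195
- track 1+track 9+track 10+track 8: duration 8+11+3+3=25, value 51+58+53+30=192
- track 9+track 5+track 10+track 8+track 3: duration 11+3+3+3+3=23, value 58+33+53+30+17=191
Best: 195 pts.

195 pts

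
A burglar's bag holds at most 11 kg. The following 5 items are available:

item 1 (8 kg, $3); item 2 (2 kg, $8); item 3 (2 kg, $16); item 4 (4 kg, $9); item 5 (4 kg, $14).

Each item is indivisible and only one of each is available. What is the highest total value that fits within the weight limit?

Check high-value combinations within 11 kg:
- item 3+item 4+item 5: weight 2+4+4=10, value 16+9+14=39
- item 2+item 3+item 5: weight 2+2+4=8, value 8+16+14=38
- item 2+item 3+item 4: weight 2+2+4=8, value 8+16+9=33
- item 2+item 4+item 5: weight 2+4+4=10, value 8+9+14=31
- item 3+item 5: weight 2+4=6, value 16+14=30
Best: $39.

$39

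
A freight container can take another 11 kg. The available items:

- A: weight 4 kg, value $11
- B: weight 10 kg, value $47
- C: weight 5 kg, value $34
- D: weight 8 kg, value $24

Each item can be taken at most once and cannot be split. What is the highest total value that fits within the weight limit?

$47

This is a 0/1 knapsack; check combinations near the capacity.
- B: weight 10, value 47
- A+C: weight 4+5=9, value 11+34=45
- C: weight 5, value 34
- D: weight 8, value 24
- A: weight 4, value 11
Best: $47.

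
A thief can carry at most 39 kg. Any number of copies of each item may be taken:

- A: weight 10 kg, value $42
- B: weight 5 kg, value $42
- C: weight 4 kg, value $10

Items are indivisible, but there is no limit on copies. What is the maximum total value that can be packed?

$304

Best value-per-unit is B at 42/5; filling with it alone gives 7×42 = 294.
Optimal mix: 7×B + 1×C → weight 39, value 304.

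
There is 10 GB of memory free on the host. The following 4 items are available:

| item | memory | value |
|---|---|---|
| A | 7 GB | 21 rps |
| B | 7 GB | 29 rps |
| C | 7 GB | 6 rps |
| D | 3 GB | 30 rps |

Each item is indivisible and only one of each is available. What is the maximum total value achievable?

This is a 0/1 knapsack; check combinations near the capacity.
- B+D: memory 7+3=10, value 29+30=59
- A+D: memory 7+3=10, value 21+30=51
- C+D: memory 7+3=10, value 6+30=36
- D: memory 3, value 30
Best: 59 rps.

59 rps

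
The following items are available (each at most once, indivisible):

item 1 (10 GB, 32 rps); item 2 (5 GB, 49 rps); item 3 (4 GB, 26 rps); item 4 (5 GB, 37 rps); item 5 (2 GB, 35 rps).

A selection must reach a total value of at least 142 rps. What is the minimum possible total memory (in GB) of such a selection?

16

Subsets with value ≥ 142, sorted by total memory:
- item 2+item 3+item 4+item 5: memory 16, value 147
- item 1+item 2+item 3+item 5: memory 21, value 142
- item 1+item 2+item 4+item 5: memory 22, value 153
Minimum memory: 16 GB.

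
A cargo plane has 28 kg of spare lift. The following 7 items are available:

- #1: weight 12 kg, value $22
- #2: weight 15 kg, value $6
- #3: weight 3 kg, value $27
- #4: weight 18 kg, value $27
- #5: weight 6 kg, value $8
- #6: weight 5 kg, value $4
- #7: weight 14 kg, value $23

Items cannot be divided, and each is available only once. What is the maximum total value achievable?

$62

This is a 0/1 knapsack; check combinations near the capacity.
- #3+#4+#5: weight 3+18+6=27, value 27+27+8=62
- #3+#5+#6+#7: weight 3+6+5+14=28, value 27+8+4+23=62
- #1+#3+#5+#6: weight 12+3+6+5=26, value 22+27+8+4=61
Best: $62.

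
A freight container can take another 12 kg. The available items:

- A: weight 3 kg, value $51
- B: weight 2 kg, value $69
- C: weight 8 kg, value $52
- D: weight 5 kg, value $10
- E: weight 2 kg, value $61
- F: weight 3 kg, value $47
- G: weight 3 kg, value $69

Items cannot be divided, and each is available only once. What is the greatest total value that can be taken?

$250

Check high-value combinations within 12 kg:
- A+B+E+G: weight 3+2+2+3=10, value 51+69+61+69=250
- B+E+F+G: weight 2+2+3+3=10, value 69+61+47+69=246
- A+B+F+G: weight 3+2+3+3=11, value 51+69+47+69=236
- A+B+E+F: weight 3+2+2+3=10, value 51+69+61+47=228
- A+E+F+G: weight 3+2+3+3=11, value 51+61+47+69=228
Best: $250.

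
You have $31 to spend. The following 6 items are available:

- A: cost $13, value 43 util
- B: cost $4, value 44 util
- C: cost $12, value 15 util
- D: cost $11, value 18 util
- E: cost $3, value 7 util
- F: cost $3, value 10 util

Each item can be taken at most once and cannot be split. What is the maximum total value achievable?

Check high-value combinations within $31:
- A+B+D+F: cost 13+4+11+3=31, value 43+44+18+10=115
- A+B+D+E: cost 13+4+11+3=31, value 43+44+18+7=112
- A+B+D: cost 13+4+11=28, value 43+44+18=105
Best: 115 util.

115 util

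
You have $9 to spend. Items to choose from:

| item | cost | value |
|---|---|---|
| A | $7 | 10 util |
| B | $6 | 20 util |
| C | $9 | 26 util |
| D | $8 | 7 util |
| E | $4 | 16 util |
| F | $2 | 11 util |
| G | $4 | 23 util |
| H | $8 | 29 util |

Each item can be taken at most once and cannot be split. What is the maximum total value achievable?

Check high-value combinations within $9:
- E+G: cost 4+4=8, value 16+23=39
- F+G: cost 2+4=6, value 11+23=34
- B+F: cost 6+2=8, value 20+11=31
- H: cost 8, value 29
- E+F: cost 4+2=6, value 16+11=27
Best: 39 util.

39 util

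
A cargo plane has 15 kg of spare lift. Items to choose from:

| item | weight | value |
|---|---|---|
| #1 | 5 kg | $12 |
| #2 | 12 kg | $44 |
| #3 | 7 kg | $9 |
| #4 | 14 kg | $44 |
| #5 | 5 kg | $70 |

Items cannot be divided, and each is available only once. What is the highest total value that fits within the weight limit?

This is a 0/1 knapsack; check combinations near the capacity.
- #1+#5: weight 5+5=10, value 12+70=82
- #3+#5: weight 7+5=12, value 9+70=79
- #5: weight 5, value 70
Best: $82.

$82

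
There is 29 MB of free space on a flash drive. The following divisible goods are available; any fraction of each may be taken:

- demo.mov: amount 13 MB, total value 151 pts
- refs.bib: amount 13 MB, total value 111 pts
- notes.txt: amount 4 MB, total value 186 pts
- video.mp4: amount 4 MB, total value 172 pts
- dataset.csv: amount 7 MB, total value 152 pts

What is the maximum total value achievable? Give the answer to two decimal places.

Take in order of value per unit:
- notes.txt (186/4 per unit): all 4 → value 186, running total 186.00
- video.mp4 (172/4 per unit): all 4 → value 172, running total 358.00
- dataset.csv (152/7 per unit): all 7 → value 152, running total 510.00
- demo.mov (151/13 per unit): all 13 → value 151, running total 661.00
- refs.bib (111/13 per unit): 1 of 13 → value 1×111/13 = 8.5385, running total 669.54
Total 669.54.

669.54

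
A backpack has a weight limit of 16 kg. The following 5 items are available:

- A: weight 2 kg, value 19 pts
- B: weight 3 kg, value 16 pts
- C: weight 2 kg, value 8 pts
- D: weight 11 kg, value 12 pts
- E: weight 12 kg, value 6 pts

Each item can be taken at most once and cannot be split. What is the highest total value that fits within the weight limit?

47 pts

Check high-value combinations within 16 kg:
- A+B+D: weight 2+3+11=16, value 19+16+12=47
- A+B+C: weight 2+3+2=7, value 19+16+8=43
- A+C+D: weight 2+2+11=15, value 19+8+12=39
- B+C+D: weight 3+2+11=16, value 16+8+12=36
- A+B: weight 2+3=5, value 19+16=35
Best: 47 pts.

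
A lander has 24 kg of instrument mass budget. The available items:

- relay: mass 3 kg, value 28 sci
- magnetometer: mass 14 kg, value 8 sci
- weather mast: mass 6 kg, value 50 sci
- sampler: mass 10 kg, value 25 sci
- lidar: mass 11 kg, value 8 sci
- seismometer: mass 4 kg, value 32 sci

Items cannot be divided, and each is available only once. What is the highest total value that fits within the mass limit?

Check high-value combinations within 24 kg:
- relay+weather mast+sampler+seismometer: mass 3+6+10+4=23, value 28+50+25+32=135
- relay+weather mast+lidar+seismometer: mass 3+6+11+4=24, value 28+50+8+32=118
- relay+weather mast+seismometer: mass 3+6+4=13, value 28+50+32=110
Best: 135 sci.

135 sci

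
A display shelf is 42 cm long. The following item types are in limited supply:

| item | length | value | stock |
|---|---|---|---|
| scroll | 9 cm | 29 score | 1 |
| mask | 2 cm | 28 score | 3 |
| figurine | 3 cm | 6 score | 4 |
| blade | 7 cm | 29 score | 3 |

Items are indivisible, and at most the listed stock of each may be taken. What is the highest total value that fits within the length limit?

Best selections within length 42 and stock limits:
- 1×scroll + 3×mask + 2×figurine + 3×blade: length 42, value 212
- 1×scroll + 3×mask + 1×figurine + 3×blade: length 39, value 206
Best: 212 score.

212 score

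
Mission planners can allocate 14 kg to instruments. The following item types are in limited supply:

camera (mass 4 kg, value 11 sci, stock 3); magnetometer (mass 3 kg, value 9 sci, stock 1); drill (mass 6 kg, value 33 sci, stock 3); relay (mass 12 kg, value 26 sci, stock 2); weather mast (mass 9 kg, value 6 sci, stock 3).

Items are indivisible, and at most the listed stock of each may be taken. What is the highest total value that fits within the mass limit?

66 sci

Top feasible selections:
- 2×drill: mass 12, value 66
- 2×camera + 1×drill: mass 14, value 55
- 1×camera + 1×magnetometer + 1×drill: mass 13, value 53
Best: 66 sci.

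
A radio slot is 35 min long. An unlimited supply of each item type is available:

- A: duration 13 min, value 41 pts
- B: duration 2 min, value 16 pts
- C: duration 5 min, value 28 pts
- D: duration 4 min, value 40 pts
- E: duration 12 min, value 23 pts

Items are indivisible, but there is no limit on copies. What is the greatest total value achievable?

Best value-per-unit is D at 40/4; filling with it alone gives 8×40 = 320.
Optimal mix: 1×B + 8×D → duration 34, value 336.

336 pts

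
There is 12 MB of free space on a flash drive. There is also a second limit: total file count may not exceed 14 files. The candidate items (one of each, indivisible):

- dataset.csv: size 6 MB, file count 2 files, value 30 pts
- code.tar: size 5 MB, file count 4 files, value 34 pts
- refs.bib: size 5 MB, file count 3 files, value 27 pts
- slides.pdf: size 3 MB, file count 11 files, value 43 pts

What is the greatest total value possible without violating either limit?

Feasible sets respecting both limits:
- dataset.csv+slides.pdf: size 9, file count 13, value 73
- refs.bib+slides.pdf: size 8, file count 14, value 70
- dataset.csv+code.tar: size 11, file count 6, value 64
- code.tar+refs.bib: size 10, file count 7, value 61
Best: 73 pts.

73 pts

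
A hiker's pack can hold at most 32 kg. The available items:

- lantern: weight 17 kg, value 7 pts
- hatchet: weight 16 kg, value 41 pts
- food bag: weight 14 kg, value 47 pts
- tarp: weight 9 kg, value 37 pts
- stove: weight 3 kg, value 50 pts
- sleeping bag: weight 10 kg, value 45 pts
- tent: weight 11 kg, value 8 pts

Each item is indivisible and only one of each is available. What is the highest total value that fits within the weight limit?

142 pts

Check high-value combinations within 32 kg:
- food bag+stove+sleeping bag: weight 14+3+10=27, value 47+50+45=142
- hatchet+stove+sleeping bag: weight 16+3+10=29, value 41+50+45=136
- food bag+tarp+stove: weight 14+9+3=26, value 47+37+50=134
- tarp+stove+sleeping bag: weight 9+3+10=22, value 37+50+45=132
Best: 142 pts.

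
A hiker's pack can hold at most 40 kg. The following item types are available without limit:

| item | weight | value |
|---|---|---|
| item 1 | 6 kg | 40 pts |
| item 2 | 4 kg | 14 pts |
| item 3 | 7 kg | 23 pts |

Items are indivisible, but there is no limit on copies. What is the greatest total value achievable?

254 pts

Best value-per-unit is item 1 at 40/6; filling with it alone gives 6×40 = 240.
Optimal mix: 6×item 1 + 1×item 2 → weight 40, value 254.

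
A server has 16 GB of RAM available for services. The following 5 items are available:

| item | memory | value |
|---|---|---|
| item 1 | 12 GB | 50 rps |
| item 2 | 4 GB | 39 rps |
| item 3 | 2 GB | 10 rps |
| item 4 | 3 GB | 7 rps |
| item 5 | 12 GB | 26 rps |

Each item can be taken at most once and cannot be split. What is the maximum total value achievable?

Check high-value combinations within 16 GB:
- item 1+item 2: memory 12+4=16, value 50+39=89
- item 2+item 5: memory 4+12=16, value 39+26=65
- item 1+item 3: memory 12+2=14, value 50+10=60
Best: 89 rps.

89 rps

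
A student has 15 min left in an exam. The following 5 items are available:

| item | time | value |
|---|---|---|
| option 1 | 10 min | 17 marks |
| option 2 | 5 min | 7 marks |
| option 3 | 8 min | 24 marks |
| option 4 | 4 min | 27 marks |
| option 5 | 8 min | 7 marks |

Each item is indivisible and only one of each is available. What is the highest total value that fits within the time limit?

This is a 0/1 knapsack; check combinations near the capacity.
- option 3+option 4: time 8+4=12, value 24+27=51
- option 1+option 4: time 10+4=14, value 17+27=44
- option 2+option 4: time 5+4=9, value 7+27=34
- option 4+option 5: time 4+8=12, value 27+7=34
- option 2+option 3: time 5+8=13, value 7+24=31
Best: 51 marks.

51 marks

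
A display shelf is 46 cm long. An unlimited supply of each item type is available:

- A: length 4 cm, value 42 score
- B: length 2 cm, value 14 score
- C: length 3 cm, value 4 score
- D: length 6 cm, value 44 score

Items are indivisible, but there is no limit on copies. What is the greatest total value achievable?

476 score

Best value-per-unit is A at 42/4; filling with it alone gives 11×42 = 462.
Optimal mix: 11×A + 1×B → length 46, value 476.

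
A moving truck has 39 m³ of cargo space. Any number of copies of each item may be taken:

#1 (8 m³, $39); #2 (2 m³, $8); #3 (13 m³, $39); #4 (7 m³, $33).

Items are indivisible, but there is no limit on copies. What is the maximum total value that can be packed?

Best value-per-unit is #1 at 39/8; filling with it alone gives 4×39 = 156.
Optimal mix: 4×#1 + 1×#4 → volume 39, value 189.

$189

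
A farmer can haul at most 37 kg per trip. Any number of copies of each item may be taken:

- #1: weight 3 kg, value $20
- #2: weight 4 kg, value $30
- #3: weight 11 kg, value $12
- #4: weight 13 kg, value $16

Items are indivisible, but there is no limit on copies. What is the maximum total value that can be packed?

Best value-per-unit is #2 at 30/4; filling with it alone gives 9×30 = 270.
Optimal mix: 3×#1 + 7×#2 → weight 37, value 270.

$270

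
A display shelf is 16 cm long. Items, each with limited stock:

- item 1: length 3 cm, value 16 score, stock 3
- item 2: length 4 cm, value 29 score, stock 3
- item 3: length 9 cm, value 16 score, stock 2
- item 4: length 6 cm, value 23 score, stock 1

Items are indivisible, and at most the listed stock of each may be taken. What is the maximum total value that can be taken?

103 score

Top feasible selections:
- 1×item 1 + 3×item 2: length 15, value 103
- 2×item 1 + 2×item 2: length 14, value 90
- 3×item 2: length 12, value 87
- 2×item 1 + 1×item 2 + 1×item 4: length 16, value 84
Best: 103 score.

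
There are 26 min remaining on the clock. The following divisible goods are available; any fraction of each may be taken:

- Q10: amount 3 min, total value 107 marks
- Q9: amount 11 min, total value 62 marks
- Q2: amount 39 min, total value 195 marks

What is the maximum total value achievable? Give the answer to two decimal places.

Take in order of value per unit:
- Q10 (107/3 per unit): all 3 → value 107, running total 107.00
- Q9 (62/11 per unit): all 11 → value 62, running total 169.00
- Q2 (195/39 per unit): 12 of 39 → value 12×195/39 = 60.0000, running total 229.00
Total 229.00.

229.00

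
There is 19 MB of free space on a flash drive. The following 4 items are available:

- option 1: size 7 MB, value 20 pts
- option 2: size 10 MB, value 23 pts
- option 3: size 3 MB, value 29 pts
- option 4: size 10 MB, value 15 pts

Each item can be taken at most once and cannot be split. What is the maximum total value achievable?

Check high-value combinations within 19 MB:
- option 2+option 3: size 10+3=13, value 23+29=52
- option 1+option 3: size 7+3=10, value 20+29=49
- option 3+option 4: size 3+10=13, value 29+15=44
- option 1+option 2: size 7+10=17, value 20+23=43
- option 1+option 4: size 7+10=17, value 20+15=35
Best: 52 pts.

52 pts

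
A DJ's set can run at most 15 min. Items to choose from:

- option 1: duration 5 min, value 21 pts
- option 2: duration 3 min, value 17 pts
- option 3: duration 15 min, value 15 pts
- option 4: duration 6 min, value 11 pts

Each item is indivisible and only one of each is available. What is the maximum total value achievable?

Check high-value combinations within 15 min:
- option 1+option 2+option 4: duration 5+3+6=14, value 21+17+11=49
- option 1+option 2: duration 5+3=8, value 21+17=38
- option 1+option 4: duration 5+6=11, value 21+11=32
Best: 49 pts.

49 pts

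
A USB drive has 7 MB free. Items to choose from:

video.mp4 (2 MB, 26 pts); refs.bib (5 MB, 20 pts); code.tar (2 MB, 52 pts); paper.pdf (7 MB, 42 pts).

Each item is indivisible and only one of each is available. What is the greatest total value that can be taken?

Check high-value combinations within 7 MB:
- video.mp4+code.tar: size 2+2=4, value 26+52=78
- refs.bib+code.tar: size 5+2=7, value 20+52=72
- code.tar: size 2, value 52
- video.mp4+refs.bib: size 2+5=7, value 26+20=46
Best: 78 pts.

78 pts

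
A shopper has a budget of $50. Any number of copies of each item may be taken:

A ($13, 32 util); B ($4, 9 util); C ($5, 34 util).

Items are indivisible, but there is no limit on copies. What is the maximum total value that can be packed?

340 util

Best value-per-unit is C at 34/5, and filling with it alone uses cost 10×5=50. No mix of the others beats 10×34 = 340.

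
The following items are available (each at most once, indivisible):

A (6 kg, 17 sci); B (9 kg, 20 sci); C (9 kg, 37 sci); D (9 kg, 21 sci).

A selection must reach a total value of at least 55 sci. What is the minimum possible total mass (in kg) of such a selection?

Subsets with value ≥ 55, sorted by total mass:
- C+D: mass 18, value 58
- B+C: mass 18, value 57
Minimum mass: 18 kg.

18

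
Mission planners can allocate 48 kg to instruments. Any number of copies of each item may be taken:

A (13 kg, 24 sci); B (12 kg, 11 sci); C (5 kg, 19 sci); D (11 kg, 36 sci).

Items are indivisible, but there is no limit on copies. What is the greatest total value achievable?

171 sci

Best value-per-unit is C at 19/5, and filling with it alone uses mass 9×5=45. No mix of the others beats 9×19 = 171.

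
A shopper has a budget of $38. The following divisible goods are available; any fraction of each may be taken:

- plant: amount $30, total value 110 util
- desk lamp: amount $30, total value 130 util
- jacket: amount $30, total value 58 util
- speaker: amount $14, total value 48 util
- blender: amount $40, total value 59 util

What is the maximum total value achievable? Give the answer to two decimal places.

159.33

Take in order of value per unit:
- desk lamp (130/30 per unit): all 30 → value 130, running total 130.00
- plant (110/30 per unit): 8 of 30 → value 8×110/30 = 29.3333, running total 159.33
Total 159.33.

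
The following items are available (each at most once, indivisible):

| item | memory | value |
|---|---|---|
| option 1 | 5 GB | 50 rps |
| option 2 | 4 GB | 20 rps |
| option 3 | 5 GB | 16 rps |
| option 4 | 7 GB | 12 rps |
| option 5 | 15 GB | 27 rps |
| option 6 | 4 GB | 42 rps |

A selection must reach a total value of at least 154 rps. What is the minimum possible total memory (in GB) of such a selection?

33

Subsets with value ≥ 154, sorted by total memory:
- option 1+option 2+option 3+option 5+option 6: memory 33, value 155
- option 1+option 2+option 3+option 4+option 5+option 6: memory 40, value 167
Minimum memory: 33 GB.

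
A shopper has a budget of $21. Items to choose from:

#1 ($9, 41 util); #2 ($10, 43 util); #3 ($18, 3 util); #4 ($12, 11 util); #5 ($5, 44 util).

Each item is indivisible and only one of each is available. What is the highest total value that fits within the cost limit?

87 util

Check high-value combinations within $21:
- #2+#5: cost 10+5=15, value 43+44=87
- #1+#5: cost 9+5=14, value 41+44=85
- #1+#2: cost 9+10=19, value 41+43=84
- #4+#5: cost 12+5=17, value 11+44=55
Best: 87 util.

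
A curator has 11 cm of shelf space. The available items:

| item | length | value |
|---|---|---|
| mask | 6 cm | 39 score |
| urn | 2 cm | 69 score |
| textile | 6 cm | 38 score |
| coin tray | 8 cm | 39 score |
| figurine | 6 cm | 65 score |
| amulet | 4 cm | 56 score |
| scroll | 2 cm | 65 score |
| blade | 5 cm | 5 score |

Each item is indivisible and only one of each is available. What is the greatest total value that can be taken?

199 score

Check high-value combinations within 11 cm:
- urn+figurine+scroll: length 2+6+2=10, value 69+65+65=199
- urn+amulet+scroll: length 2+4+2=8, value 69+56+65=190
- mask+urn+scroll: length 6+2+2=10, value 39+69+65=173
- urn+textile+scroll: length 2+6+2=10, value 69+38+65=172
Best: 199 score.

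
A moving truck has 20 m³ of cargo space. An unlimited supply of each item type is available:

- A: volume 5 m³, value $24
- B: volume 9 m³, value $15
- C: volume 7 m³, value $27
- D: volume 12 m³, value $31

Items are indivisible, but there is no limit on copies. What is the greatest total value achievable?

$96

Best value-per-unit is A at 24/5, and filling with it alone uses volume 4×5=20. No mix of the others beats 4×24 = 96.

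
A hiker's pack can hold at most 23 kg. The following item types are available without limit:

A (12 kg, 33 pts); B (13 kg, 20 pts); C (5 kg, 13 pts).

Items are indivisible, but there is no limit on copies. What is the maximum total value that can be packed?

59 pts

Best value-per-unit is A at 33/12; filling with it alone gives 1×33 = 33.
Optimal mix: 1×A + 2×C → weight 22, value 59.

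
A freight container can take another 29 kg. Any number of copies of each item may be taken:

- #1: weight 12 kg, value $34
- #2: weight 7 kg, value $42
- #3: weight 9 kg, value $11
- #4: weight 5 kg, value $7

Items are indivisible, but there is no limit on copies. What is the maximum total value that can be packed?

$168

Best value-per-unit is #2 at 42/7, and filling with it alone uses weight 4×7=28. No mix of the others beats 4×42 = 168.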